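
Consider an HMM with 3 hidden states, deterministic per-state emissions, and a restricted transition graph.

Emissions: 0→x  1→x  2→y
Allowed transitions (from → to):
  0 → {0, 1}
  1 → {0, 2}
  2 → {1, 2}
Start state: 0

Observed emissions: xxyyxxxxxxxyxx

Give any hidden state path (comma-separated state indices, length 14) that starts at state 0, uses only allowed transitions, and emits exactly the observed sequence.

0,1,2,2,1,0,1,0,1,0,1,2,1,0

  0: obs=x cand={0,1} pick 0 [start]
  1: obs=x cand={0,1} pick 1 [0->1 ok]
  2: obs=y cand={2} pick 2 [1->2 ok]
  3: obs=y cand={2} pick 2 [2->2 ok]
  4: obs=x cand={0,1} pick 1 [2->1 ok]
  5: obs=x cand={0,1} pick 0 [1->0 ok]
  6: obs=x cand={0,1} pick 1 [0->1 ok]
  7: obs=x cand={0,1} pick 0 [1->0 ok]
  8: obs=x cand={0,1} pick 1 [0->1 ok]
  9: obs=x cand={0,1} pick 0 [1->0 ok]
  10: obs=x cand={0,1} pick 1 [0->1 ok]
  11: obs=y cand={2} pick 2 [1->2 ok]
  12: obs=x cand={0,1} pick 1 [2->1 ok]
  13: obs=x cand={0,1} pick 0 [1->0 ok]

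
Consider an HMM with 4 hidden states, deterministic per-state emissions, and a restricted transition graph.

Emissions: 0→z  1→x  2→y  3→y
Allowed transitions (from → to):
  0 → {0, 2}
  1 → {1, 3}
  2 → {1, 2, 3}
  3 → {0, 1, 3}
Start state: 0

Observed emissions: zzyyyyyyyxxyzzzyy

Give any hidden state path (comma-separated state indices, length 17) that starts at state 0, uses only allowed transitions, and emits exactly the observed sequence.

  0: obs=z cand={0} pick 0 [start]
  1: obs=z cand={0} pick 0 [0->0 ok]
  2: obs=y cand={2,3} pick 2 [0->2 ok]
  3: obs=y cand={2,3} pick 2 [2->2 ok]
  4: obs=y cand={2,3} pick 2 [2->2 ok]
  5: obs=y cand={2,3} pick 2 [2->2 ok]
  6: obs=y cand={2,3} pick 2 [2->2 ok]
  7: obs=y cand={2,3} pick 2 [2->2 ok]
  8: obs=y cand={2,3} pick 3 [2->3 ok]
  9: obs=x cand={1} pick 1 [3->1 ok]
  10: obs=x cand={1} pick 1 [1->1 ok]
  11: obs=y cand={2,3} pick 3 [1->3 ok]
  12: obs=z cand={0} pick 0 [3->0 ok]
  13: obs=z cand={0} pick 0 [0->0 ok]
  14: obs=z cand={0} pick 0 [0->0 ok]
  15: obs=y cand={2,3} pick 2 [0->2 ok]
  16: obs=y cand={2,3} pick 2 [2->2 ok]

0,0,2,2,2,2,2,2,3,1,1,3,0,0,0,2,2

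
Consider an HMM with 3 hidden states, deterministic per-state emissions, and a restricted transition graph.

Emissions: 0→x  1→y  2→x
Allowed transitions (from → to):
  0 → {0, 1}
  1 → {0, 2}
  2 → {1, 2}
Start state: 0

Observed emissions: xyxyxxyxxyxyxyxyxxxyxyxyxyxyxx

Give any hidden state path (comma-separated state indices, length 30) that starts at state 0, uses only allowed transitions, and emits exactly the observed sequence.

  0: obs=x cand={0,2} pick 0 [start]
  1: obs=y cand={1} pick 1 [0->1 ok]
  2: obs=x cand={0,2} pick 2 [1->2 ok]
  3: obs=y cand={1} pick 1 [2->1 ok]
  4: obs=x cand={0,2} pick 0 [1->0 ok]
  5: obs=x cand={0,2} pick 0 [0->0 ok]
  6: obs=y cand={1} pick 1 [0->1 ok]
  7: obs=x cand={0,2} pick 0 [1->0 ok]
  8: obs=x cand={0,2} pick 0 [0->0 ok]
  9: obs=y cand={1} pick 1 [0->1 ok]
  10: obs=x cand={0,2} pick 2 [1->2 ok]
  11: obs=y cand={1} pick 1 [2->1 ok]
  12: obs=x cand={0,2} pick 0 [1->0 ok]
  13: obs=y cand={1} pick 1 [0->1 ok]
  14: obs=x cand={0,2} pick 0 [1->0 ok]
  15: obs=y cand={1} pick 1 [0->1 ok]
  16: obs=x cand={0,2} pick 2 [1->2 ok]
  17: obs=x cand={0,2} pick 2 [2->2 ok]
  18: obs=x cand={0,2} pick 2 [2->2 ok]
  19: obs=y cand={1} pick 1 [2->1 ok]
  20: obs=x cand={0,2} pick 0 [1->0 ok]
  21: obs=y cand={1} pick 1 [0->1 ok]
  22: obs=x cand={0,2} pick 2 [1->2 ok]
  23: obs=y cand={1} pick 1 [2->1 ok]
  24: obs=x cand={0,2} pick 0 [1->0 ok]
  25: obs=y cand={1} pick 1 [0->1 ok]
  26: obs=x cand={0,2} pick 2 [1->2 ok]
  27: obs=y cand={1} pick 1 [2->1 ok]
  28: obs=x cand={0,2} pick 2 [1->2 ok]
  29: obs=x cand={0,2} pick 2 [2->2 ok]

0,1,2,1,0,0,1,0,0,1,2,1,0,1,0,1,2,2,2,1,0,1,2,1,0,1,2,1,2,2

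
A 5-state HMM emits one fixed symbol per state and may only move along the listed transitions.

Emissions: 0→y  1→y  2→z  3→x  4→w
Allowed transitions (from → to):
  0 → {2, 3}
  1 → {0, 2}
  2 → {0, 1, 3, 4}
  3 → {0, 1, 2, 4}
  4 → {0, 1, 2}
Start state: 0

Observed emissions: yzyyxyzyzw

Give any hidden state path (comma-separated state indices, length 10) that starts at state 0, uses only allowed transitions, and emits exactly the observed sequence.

  t0 'y' -> {0,1}, take 0 (start)
  t1 'z' -> {2}, take 2 (0->2 ok)
  t2 'y' -> {0,1}, take 1 (2->1 ok)
  t3 'y' -> {0,1}, take 0 (1->0 ok)
  t4 'x' -> {3}, take 3 (0->3 ok)
  t5 'y' -> {0,1}, take 0 (3->0 ok)
  t6 'z' -> {2}, take 2 (0->2 ok)
  t7 'y' -> {0,1}, take 0 (2->0 ok)
  t8 'z' -> {2}, take 2 (0->2 ok)
  t9 'w' -> {4}, take 4 (2->4 ok)

0,2,1,0,3,0,2,0,2,4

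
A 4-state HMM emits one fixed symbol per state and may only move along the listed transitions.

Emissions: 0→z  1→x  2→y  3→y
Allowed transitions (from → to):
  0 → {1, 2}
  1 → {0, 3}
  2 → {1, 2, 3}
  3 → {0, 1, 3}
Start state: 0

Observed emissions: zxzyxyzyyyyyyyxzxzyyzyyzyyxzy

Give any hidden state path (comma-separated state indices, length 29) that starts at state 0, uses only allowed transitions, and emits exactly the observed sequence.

0,1,0,2,1,3,0,2,2,2,2,2,2,2,1,0,1,0,2,3,0,2,3,0,2,3,1,0,2

  [0] z  {0}  => 0  start
  [1] x  {1}  => 1  0->1 ok
  [2] z  {0}  => 0  1->0 ok
  [3] y  {2,3}  => 2  0->2 ok
  [4] x  {1}  => 1  2->1 ok
  [5] y  {2,3}  => 3  1->3 ok
  [6] z  {0}  => 0  3->0 ok
  [7] y  {2,3}  => 2  0->2 ok
  [8] y  {2,3}  => 2  2->2 ok
  [9] y  {2,3}  => 2  2->2 ok
  [10] y  {2,3}  => 2  2->2 ok
  [11] y  {2,3}  => 2  2->2 ok
  [12] y  {2,3}  => 2  2->2 ok
  [13] y  {2,3}  => 2  2->2 ok
  [14] x  {1}  => 1  2->1 ok
  [15] z  {0}  => 0  1->0 ok
  [16] x  {1}  => 1  0->1 ok
  [17] z  {0}  => 0  1->0 ok
  [18] y  {2,3}  => 2  0->2 ok
  [19] y  {2,3}  => 3  2->3 ok
  [20] z  {0}  => 0  3->0 ok
  [21] y  {2,3}  => 2  0->2 ok
  [22] y  {2,3}  => 3  2->3 ok
  [23] z  {0}  => 0  3->0 ok
  [24] y  {2,3}  => 2  0->2 ok
  [25] y  {2,3}  => 3  2->3 ok
  [26] x  {1}  => 1  3->1 ok
  [27] z  {0}  => 0  1->0 ok
  [28] y  {2,3}  => 2  0->2 ok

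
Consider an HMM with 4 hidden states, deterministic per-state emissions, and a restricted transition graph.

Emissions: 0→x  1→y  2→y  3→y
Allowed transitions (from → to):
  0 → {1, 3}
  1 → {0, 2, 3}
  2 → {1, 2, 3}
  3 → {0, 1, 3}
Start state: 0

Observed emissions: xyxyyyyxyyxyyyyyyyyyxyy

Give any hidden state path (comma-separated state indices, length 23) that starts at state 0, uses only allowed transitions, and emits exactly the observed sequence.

0,3,0,1,3,3,3,0,3,3,0,1,2,1,2,3,3,1,2,1,0,1,3

  t0 'x' -> {0}, take 0 (start)
  t1 'y' -> {1,2,3}, take 3 (0->3 ok)
  t2 'x' -> {0}, take 0 (3->0 ok)
  t3 'y' -> {1,2,3}, take 1 (0->1 ok)
  t4 'y' -> {1,2,3}, take 3 (1->3 ok)
  t5 'y' -> {1,2,3}, take 3 (3->3 ok)
  t6 'y' -> {1,2,3}, take 3 (3->3 ok)
  t7 'x' -> {0}, take 0 (3->0 ok)
  t8 'y' -> {1,2,3}, take 3 (0->3 ok)
  t9 'y' -> {1,2,3}, take 3 (3->3 ok)
  t10 'x' -> {0}, take 0 (3->0 ok)
  t11 'y' -> {1,2,3}, take 1 (0->1 ok)
  t12 'y' -> {1,2,3}, take 2 (1->2 ok)
  t13 'y' -> {1,2,3}, take 1 (2->1 ok)
  t14 'y' -> {1,2,3}, take 2 (1->2 ok)
  t15 'y' -> {1,2,3}, take 3 (2->3 ok)
  t16 'y' -> {1,2,3}, take 3 (3->3 ok)
  t17 'y' -> {1,2,3}, take 1 (3->1 ok)
  t18 'y' -> {1,2,3}, take 2 (1->2 ok)
  t19 'y' -> {1,2,3}, take 1 (2->1 ok)
  t20 'x' -> {0}, take 0 (1->0 ok)
  t21 'y' -> {1,2,3}, take 1 (0->1 ok)
  t22 'y' -> {1,2,3}, take 3 (1->3 ok)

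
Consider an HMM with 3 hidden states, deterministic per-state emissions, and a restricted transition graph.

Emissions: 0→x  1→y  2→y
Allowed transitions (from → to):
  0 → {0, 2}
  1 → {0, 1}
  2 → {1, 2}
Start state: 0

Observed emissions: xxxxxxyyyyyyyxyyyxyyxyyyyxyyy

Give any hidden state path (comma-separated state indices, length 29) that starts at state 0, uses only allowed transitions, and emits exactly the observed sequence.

  t0 'x' -> {0}, take 0 (start)
  t1 'x' -> {0}, take 0 (0->0 ok)
  t2 'x' -> {0}, take 0 (0->0 ok)
  t3 'x' -> {0}, take 0 (0->0 ok)
  t4 'x' -> {0}, take 0 (0->0 ok)
  t5 'x' -> {0}, take 0 (0->0 ok)
  t6 'y' -> {1,2}, take 2 (0->2 ok)
  t7 'y' -> {1,2}, take 2 (2->2 ok)
  t8 'y' -> {1,2}, take 2 (2->2 ok)
  t9 'y' -> {1,2}, take 2 (2->2 ok)
  t10 'y' -> {1,2}, take 1 (2->1 ok)
  t11 'y' -> {1,2}, take 1 (1->1 ok)
  t12 'y' -> {1,2}, take 1 (1->1 ok)
  t13 'x' -> {0}, take 0 (1->0 ok)
  t14 'y' -> {1,2}, take 2 (0->2 ok)
  t15 'y' -> {1,2}, take 1 (2->1 ok)
  t16 'y' -> {1,2}, take 1 (1->1 ok)
  t17 'x' -> {0}, take 0 (1->0 ok)
  t18 'y' -> {1,2}, take 2 (0->2 ok)
  t19 'y' -> {1,2}, take 1 (2->1 ok)
  t20 'x' -> {0}, take 0 (1->0 ok)
  t21 'y' -> {1,2}, take 2 (0->2 ok)
  t22 'y' -> {1,2}, take 2 (2->2 ok)
  t23 'y' -> {1,2}, take 1 (2->1 ok)
  t24 'y' -> {1,2}, take 1 (1->1 ok)
  t25 'x' -> {0}, take 0 (1->0 ok)
  t26 'y' -> {1,2}, take 2 (0->2 ok)
  t27 'y' -> {1,2}, take 2 (2->2 ok)
  t28 'y' -> {1,2}, take 1 (2->1 ok)

0,0,0,0,0,0,2,2,2,2,1,1,1,0,2,1,1,0,2,1,0,2,2,1,1,0,2,2,1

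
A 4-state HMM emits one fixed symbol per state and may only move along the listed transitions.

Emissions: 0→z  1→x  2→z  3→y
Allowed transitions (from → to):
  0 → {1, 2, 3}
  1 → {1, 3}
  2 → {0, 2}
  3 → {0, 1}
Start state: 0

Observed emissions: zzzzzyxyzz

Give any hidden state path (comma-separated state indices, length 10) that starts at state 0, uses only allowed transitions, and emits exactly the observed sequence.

  pos 0: z in {0,2}, choose 0; start
  pos 1: z in {0,2}, choose 2; 0->2 ok
  pos 2: z in {0,2}, choose 2; 2->2 ok
  pos 3: z in {0,2}, choose 2; 2->2 ok
  pos 4: z in {0,2}, choose 0; 2->0 ok
  pos 5: y in {3}, choose 3; 0->3 ok
  pos 6: x in {1}, choose 1; 3->1 ok
  pos 7: y in {3}, choose 3; 1->3 ok
  pos 8: z in {0,2}, choose 0; 3->0 ok
  pos 9: z in {0,2}, choose 2; 0->2 ok

0,2,2,2,0,3,1,3,0,2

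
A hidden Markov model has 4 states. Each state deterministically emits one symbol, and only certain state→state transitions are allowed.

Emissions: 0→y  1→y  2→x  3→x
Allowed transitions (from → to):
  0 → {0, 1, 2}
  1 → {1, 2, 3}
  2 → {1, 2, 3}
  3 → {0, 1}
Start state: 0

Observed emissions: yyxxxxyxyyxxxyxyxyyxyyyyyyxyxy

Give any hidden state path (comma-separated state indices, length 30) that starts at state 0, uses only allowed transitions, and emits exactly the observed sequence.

  0: obs=y cand={0,1} pick 0 [start]
  1: obs=y cand={0,1} pick 0 [0->0 ok]
  2: obs=x cand={2,3} pick 2 [0->2 ok]
  3: obs=x cand={2,3} pick 2 [2->2 ok]
  4: obs=x cand={2,3} pick 2 [2->2 ok]
  5: obs=x cand={2,3} pick 3 [2->3 ok]
  6: obs=y cand={0,1} pick 1 [3->1 ok]
  7: obs=x cand={2,3} pick 3 [1->3 ok]
  8: obs=y cand={0,1} pick 0 [3->0 ok]
  9: obs=y cand={0,1} pick 0 [0->0 ok]
  10: obs=x cand={2,3} pick 2 [0->2 ok]
  11: obs=x cand={2,3} pick 2 [2->2 ok]
  12: obs=x cand={2,3} pick 2 [2->2 ok]
  13: obs=y cand={0,1} pick 1 [2->1 ok]
  14: obs=x cand={2,3} pick 3 [1->3 ok]
  15: obs=y cand={0,1} pick 1 [3->1 ok]
  16: obs=x cand={2,3} pick 2 [1->2 ok]
  17: obs=y cand={0,1} pick 1 [2->1 ok]
  18: obs=y cand={0,1} pick 1 [1->1 ok]
  19: obs=x cand={2,3} pick 3 [1->3 ok]
  20: obs=y cand={0,1} pick 0 [3->0 ok]
  21: obs=y cand={0,1} pick 0 [0->0 ok]
  22: obs=y cand={0,1} pick 0 [0->0 ok]
  23: obs=y cand={0,1} pick 0 [0->0 ok]
  24: obs=y cand={0,1} pick 1 [0->1 ok]
  25: obs=y cand={0,1} pick 1 [1->1 ok]
  26: obs=x cand={2,3} pick 3 [1->3 ok]
  27: obs=y cand={0,1} pick 0 [3->0 ok]
  28: obs=x cand={2,3} pick 2 [0->2 ok]
  29: obs=y cand={0,1} pick 1 [2->1 ok]

0,0,2,2,2,3,1,3,0,0,2,2,2,1,3,1,2,1,1,3,0,0,0,0,1,1,3,0,2,1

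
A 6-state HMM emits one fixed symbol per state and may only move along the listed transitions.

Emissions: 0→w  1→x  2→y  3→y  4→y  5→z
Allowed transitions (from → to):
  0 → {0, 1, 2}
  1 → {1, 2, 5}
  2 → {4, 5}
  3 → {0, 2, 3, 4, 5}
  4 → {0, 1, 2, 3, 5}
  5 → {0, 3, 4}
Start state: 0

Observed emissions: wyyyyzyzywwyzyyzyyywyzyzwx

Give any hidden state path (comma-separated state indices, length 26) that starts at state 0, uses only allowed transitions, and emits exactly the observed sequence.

0,2,4,3,2,5,3,5,3,0,0,2,5,3,4,5,4,2,4,0,2,5,4,5,0,1

  0: obs=w cand={0} pick 0 [start]
  1: obs=y cand={2,3,4} pick 2 [0->2 ok]
  2: obs=y cand={2,3,4} pick 4 [2->4 ok]
  3: obs=y cand={2,3,4} pick 3 [4->3 ok]
  4: obs=y cand={2,3,4} pick 2 [3->2 ok]
  5: obs=z cand={5} pick 5 [2->5 ok]
  6: obs=y cand={2,3,4} pick 3 [5->3 ok]
  7: obs=z cand={5} pick 5 [3->5 ok]
  8: obs=y cand={2,3,4} pick 3 [5->3 ok]
  9: obs=w cand={0} pick 0 [3->0 ok]
  10: obs=w cand={0} pick 0 [0->0 ok]
  11: obs=y cand={2,3,4} pick 2 [0->2 ok]
  12: obs=z cand={5} pick 5 [2->5 ok]
  13: obs=y cand={2,3,4} pick 3 [5->3 ok]
  14: obs=y cand={2,3,4} pick 4 [3->4 ok]
  15: obs=z cand={5} pick 5 [4->5 ok]
  16: obs=y cand={2,3,4} pick 4 [5->4 ok]
  17: obs=y cand={2,3,4} pick 2 [4->2 ok]
  18: obs=y cand={2,3,4} pick 4 [2->4 ok]
  19: obs=w cand={0} pick 0 [4->0 ok]
  20: obs=y cand={2,3,4} pick 2 [0->2 ok]
  21: obs=z cand={5} pick 5 [2->5 ok]
  22: obs=y cand={2,3,4} pick 4 [5->4 ok]
  23: obs=z cand={5} pick 5 [4->5 ok]
  24: obs=w cand={0} pick 0 [5->0 ok]
  25: obs=x cand={1} pick 1 [0->1 ok]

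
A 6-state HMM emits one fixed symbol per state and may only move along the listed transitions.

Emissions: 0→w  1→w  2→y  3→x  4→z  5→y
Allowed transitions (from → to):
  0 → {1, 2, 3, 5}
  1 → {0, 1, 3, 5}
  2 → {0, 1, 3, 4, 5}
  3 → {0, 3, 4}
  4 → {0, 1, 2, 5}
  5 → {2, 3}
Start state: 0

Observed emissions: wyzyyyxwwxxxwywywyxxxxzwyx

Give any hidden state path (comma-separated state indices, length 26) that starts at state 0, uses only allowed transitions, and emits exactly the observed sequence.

0,2,4,5,2,5,3,0,1,3,3,3,0,2,0,2,1,5,3,3,3,3,4,0,5,3

  t0 'w' -> {0,1}, take 0 (start)
  t1 'y' -> {2,5}, take 2 (0->2 ok)
  t2 'z' -> {4}, take 4 (2->4 ok)
  t3 'y' -> {2,5}, take 5 (4->5 ok)
  t4 'y' -> {2,5}, take 2 (5->2 ok)
  t5 'y' -> {2,5}, take 5 (2->5 ok)
  t6 'x' -> {3}, take 3 (5->3 ok)
  t7 'w' -> {0,1}, take 0 (3->0 ok)
  t8 'w' -> {0,1}, take 1 (0->1 ok)
  t9 'x' -> {3}, take 3 (1->3 ok)
  t10 'x' -> {3}, take 3 (3->3 ok)
  t11 'x' -> {3}, take 3 (3->3 ok)
  t12 'w' -> {0,1}, take 0 (3->0 ok)
  t13 'y' -> {2,5}, take 2 (0->2 ok)
  t14 'w' -> {0,1}, take 0 (2->0 ok)
  t15 'y' -> {2,5}, take 2 (0->2 ok)
  t16 'w' -> {0,1}, take 1 (2->1 ok)
  t17 'y' -> {2,5}, take 5 (1->5 ok)
  t18 'x' -> {3}, take 3 (5->3 ok)
  t19 'x' -> {3}, take 3 (3->3 ok)
  t20 'x' -> {3}, take 3 (3->3 ok)
  t21 'x' -> {3}, take 3 (3->3 ok)
  t22 'z' -> {4}, take 4 (3->4 ok)
  t23 'w' -> {0,1}, take 0 (4->0 ok)
  t24 'y' -> {2,5}, take 5 (0->5 ok)
  t25 'x' -> {3}, take 3 (5->3 ok)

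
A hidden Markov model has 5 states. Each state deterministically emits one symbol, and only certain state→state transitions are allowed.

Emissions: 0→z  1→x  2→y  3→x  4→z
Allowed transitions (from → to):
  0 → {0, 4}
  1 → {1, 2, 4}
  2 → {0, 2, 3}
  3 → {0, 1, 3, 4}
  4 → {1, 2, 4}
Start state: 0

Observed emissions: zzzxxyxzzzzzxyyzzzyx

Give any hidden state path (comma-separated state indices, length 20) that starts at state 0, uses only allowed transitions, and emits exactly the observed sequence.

0,0,4,1,1,2,3,0,0,0,4,4,1,2,2,0,4,4,2,3

  pos 0: z in {0,4}, choose 0; start
  pos 1: z in {0,4}, choose 0; 0->0 ok
  pos 2: z in {0,4}, choose 4; 0->4 ok
  pos 3: x in {1,3}, choose 1; 4->1 ok
  pos 4: x in {1,3}, choose 1; 1->1 ok
  pos 5: y in {2}, choose 2; 1->2 ok
  pos 6: x in {1,3}, choose 3; 2->3 ok
  pos 7: z in {0,4}, choose 0; 3->0 ok
  pos 8: z in {0,4}, choose 0; 0->0 ok
  pos 9: z in {0,4}, choose 0; 0->0 ok
  pos 10: z in {0,4}, choose 4; 0->4 ok
  pos 11: z in {0,4}, choose 4; 4->4 ok
  pos 12: x in {1,3}, choose 1; 4->1 ok
  pos 13: y in {2}, choose 2; 1->2 ok
  pos 14: y in {2}, choose 2; 2->2 ok
  pos 15: z in {0,4}, choose 0; 2->0 ok
  pos 16: z in {0,4}, choose 4; 0->4 ok
  pos 17: z in {0,4}, choose 4; 4->4 ok
  pos 18: y in {2}, choose 2; 4->2 ok
  pos 19: x in {1,3}, choose 3; 2->3 ok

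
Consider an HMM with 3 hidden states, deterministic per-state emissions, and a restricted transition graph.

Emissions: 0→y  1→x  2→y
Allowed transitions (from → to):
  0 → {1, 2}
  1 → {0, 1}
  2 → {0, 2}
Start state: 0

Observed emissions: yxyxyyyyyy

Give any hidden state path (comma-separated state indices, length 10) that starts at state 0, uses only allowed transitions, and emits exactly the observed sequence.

  0: obs=y cand={0,2} pick 0 [start]
  1: obs=x cand={1} pick 1 [0->1 ok]
  2: obs=y cand={0,2} pick 0 [1->0 ok]
  3: obs=x cand={1} pick 1 [0->1 ok]
  4: obs=y cand={0,2} pick 0 [1->0 ok]
  5: obs=y cand={0,2} pick 2 [0->2 ok]
  6: obs=y cand={0,2} pick 0 [2->0 ok]
  7: obs=y cand={0,2} pick 2 [0->2 ok]
  8: obs=y cand={0,2} pick 2 [2->2 ok]
  9: obs=y cand={0,2} pick 0 [2->0 ok]

0,1,0,1,0,2,0,2,2,0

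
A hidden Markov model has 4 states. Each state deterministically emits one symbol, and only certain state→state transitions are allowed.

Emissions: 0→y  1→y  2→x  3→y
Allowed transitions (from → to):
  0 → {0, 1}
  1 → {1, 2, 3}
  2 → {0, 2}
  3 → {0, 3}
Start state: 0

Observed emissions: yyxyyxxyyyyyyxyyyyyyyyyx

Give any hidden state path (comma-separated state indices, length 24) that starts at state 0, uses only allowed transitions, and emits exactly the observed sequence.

  0: obs=y cand={0,1,3} pick 0 [start]
  1: obs=y cand={0,1,3} pick 1 [0->1 ok]
  2: obs=x cand={2} pick 2 [1->2 ok]
  3: obs=y cand={0,1,3} pick 0 [2->0 ok]
  4: obs=y cand={0,1,3} pick 1 [0->1 ok]
  5: obs=x cand={2} pick 2 [1->2 ok]
  6: obs=x cand={2} pick 2 [2->2 ok]
  7: obs=y cand={0,1,3} pick 0 [2->0 ok]
  8: obs=y cand={0,1,3} pick 0 [0->0 ok]
  9: obs=y cand={0,1,3} pick 0 [0->0 ok]
  10: obs=y cand={0,1,3} pick 0 [0->0 ok]
  11: obs=y cand={0,1,3} pick 0 [0->0 ok]
  12: obs=y cand={0,1,3} pick 1 [0->1 ok]
  13: obs=x cand={2} pick 2 [1->2 ok]
  14: obs=y cand={0,1,3} pick 0 [2->0 ok]
  15: obs=y cand={0,1,3} pick 1 [0->1 ok]
  16: obs=y cand={0,1,3} pick 1 [1->1 ok]
  17: obs=y cand={0,1,3} pick 1 [1->1 ok]
  18: obs=y cand={0,1,3} pick 3 [1->3 ok]
  19: obs=y cand={0,1,3} pick 0 [3->0 ok]
  20: obs=y cand={0,1,3} pick 0 [0->0 ok]
  21: obs=y cand={0,1,3} pick 0 [0->0 ok]
  22: obs=y cand={0,1,3} pick 1 [0->1 ok]
  23: obs=x cand={2} pick 2 [1->2 ok]

0,1,2,0,1,2,2,0,0,0,0,0,1,2,0,1,1,1,3,0,0,0,1,2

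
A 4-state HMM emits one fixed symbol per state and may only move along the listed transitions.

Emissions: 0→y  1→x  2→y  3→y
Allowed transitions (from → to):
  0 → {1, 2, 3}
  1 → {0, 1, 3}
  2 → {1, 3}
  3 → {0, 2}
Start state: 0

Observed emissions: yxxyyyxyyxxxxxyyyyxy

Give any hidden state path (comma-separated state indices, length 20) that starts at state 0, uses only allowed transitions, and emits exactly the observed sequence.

0,1,1,0,3,2,1,3,2,1,1,1,1,1,0,2,3,0,1,3

  [0] y  {0,2,3}  => 0  start
  [1] x  {1}  => 1  0->1 ok
  [2] x  {1}  => 1  1->1 ok
  [3] y  {0,2,3}  => 0  1->0 ok
  [4] y  {0,2,3}  => 3  0->3 ok
  [5] y  {0,2,3}  => 2  3->2 ok
  [6] x  {1}  => 1  2->1 ok
  [7] y  {0,2,3}  => 3  1->3 ok
  [8] y  {0,2,3}  => 2  3->2 ok
  [9] x  {1}  => 1  2->1 ok
  [10] x  {1}  => 1  1->1 ok
  [11] x  {1}  => 1  1->1 ok
  [12] x  {1}  => 1  1->1 ok
  [13] x  {1}  => 1  1->1 ok
  [14] y  {0,2,3}  => 0  1->0 ok
  [15] y  {0,2,3}  => 2  0->2 ok
  [16] y  {0,2,3}  => 3  2->3 ok
  [17] y  {0,2,3}  => 0  3->0 ok
  [18] x  {1}  => 1  0->1 ok
  [19] y  {0,2,3}  => 3  1->3 ok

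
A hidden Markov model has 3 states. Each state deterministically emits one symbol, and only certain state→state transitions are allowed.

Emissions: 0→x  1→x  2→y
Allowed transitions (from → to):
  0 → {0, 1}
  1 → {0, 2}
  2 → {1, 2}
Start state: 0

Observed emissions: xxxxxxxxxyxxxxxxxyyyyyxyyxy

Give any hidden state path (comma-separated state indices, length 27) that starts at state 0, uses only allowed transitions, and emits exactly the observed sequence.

  0: obs=x cand={0,1} pick 0 [start]
  1: obs=x cand={0,1} pick 0 [0->0 ok]
  2: obs=x cand={0,1} pick 1 [0->1 ok]
  3: obs=x cand={0,1} pick 0 [1->0 ok]
  4: obs=x cand={0,1} pick 1 [0->1 ok]
  5: obs=x cand={0,1} pick 0 [1->0 ok]
  6: obs=x cand={0,1} pick 0 [0->0 ok]
  7: obs=x cand={0,1} pick 0 [0->0 ok]
  8: obs=x cand={0,1} pick 1 [0->1 ok]
  9: obs=y cand={2} pick 2 [1->2 ok]
  10: obs=x cand={0,1} pick 1 [2->1 ok]
  11: obs=x cand={0,1} pick 0 [1->0 ok]
  12: obs=x cand={0,1} pick 0 [0->0 ok]
  13: obs=x cand={0,1} pick 0 [0->0 ok]
  14: obs=x cand={0,1} pick 0 [0->0 ok]
  15: obs=x cand={0,1} pick 0 [0->0 ok]
  16: obs=x cand={0,1} pick 1 [0->1 ok]
  17: obs=y cand={2} pick 2 [1->2 ok]
  18: obs=y cand={2} pick 2 [2->2 ok]
  19: obs=y cand={2} pick 2 [2->2 ok]
  20: obs=y cand={2} pick 2 [2->2 ok]
  21: obs=y cand={2} pick 2 [2->2 ok]
  22: obs=x cand={0,1} pick 1 [2->1 ok]
  23: obs=y cand={2} pick 2 [1->2 ok]
  24: obs=y cand={2} pick 2 [2->2 ok]
  25: obs=x cand={0,1} pick 1 [2->1 ok]
  26: obs=y cand={2} pick 2 [1->2 ok]

0,0,1,0,1,0,0,0,1,2,1,0,0,0,0,0,1,2,2,2,2,2,1,2,2,1,2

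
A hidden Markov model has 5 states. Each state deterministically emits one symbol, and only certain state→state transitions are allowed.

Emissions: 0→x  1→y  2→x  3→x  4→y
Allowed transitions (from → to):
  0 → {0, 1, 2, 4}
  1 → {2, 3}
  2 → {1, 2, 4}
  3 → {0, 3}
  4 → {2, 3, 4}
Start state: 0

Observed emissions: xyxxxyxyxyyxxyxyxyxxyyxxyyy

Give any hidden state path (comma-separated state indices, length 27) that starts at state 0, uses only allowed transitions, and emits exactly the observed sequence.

0,1,2,2,2,1,2,4,2,4,4,3,0,4,2,1,2,1,3,0,4,4,2,2,4,4,4

  0: obs=x cand={0,2,3} pick 0 [start]
  1: obs=y cand={1,4} pick 1 [0->1 ok]
  2: obs=x cand={0,2,3} pick 2 [1->2 ok]
  3: obs=x cand={0,2,3} pick 2 [2->2 ok]
  4: obs=x cand={0,2,3} pick 2 [2->2 ok]
  5: obs=y cand={1,4} pick 1 [2->1 ok]
  6: obs=x cand={0,2,3} pick 2 [1->2 ok]
  7: obs=y cand={1,4} pick 4 [2->4 ok]
  8: obs=x cand={0,2,3} pick 2 [4->2 ok]
  9: obs=y cand={1,4} pick 4 [2->4 ok]
  10: obs=y cand={1,4} pick 4 [4->4 ok]
  11: obs=x cand={0,2,3} pick 3 [4->3 ok]
  12: obs=x cand={0,2,3} pick 0 [3->0 ok]
  13: obs=y cand={1,4} pick 4 [0->4 ok]
  14: obs=x cand={0,2,3} pick 2 [4->2 ok]
  15: obs=y cand={1,4} pick 1 [2->1 ok]
  16: obs=x cand={0,2,3} pick 2 [1->2 ok]
  17: obs=y cand={1,4} pick 1 [2->1 ok]
  18: obs=x cand={0,2,3} pick 3 [1->3 ok]
  19: obs=x cand={0,2,3} pick 0 [3->0 ok]
  20: obs=y cand={1,4} pick 4 [0->4 ok]
  21: obs=y cand={1,4} pick 4 [4->4 ok]
  22: obs=x cand={0,2,3} pick 2 [4->2 ok]
  23: obs=x cand={0,2,3} pick 2 [2->2 ok]
  24: obs=y cand={1,4} pick 4 [2->4 ok]
  25: obs=y cand={1,4} pick 4 [4->4 ok]
  26: obs=y cand={1,4} pick 4 [4->4 ok]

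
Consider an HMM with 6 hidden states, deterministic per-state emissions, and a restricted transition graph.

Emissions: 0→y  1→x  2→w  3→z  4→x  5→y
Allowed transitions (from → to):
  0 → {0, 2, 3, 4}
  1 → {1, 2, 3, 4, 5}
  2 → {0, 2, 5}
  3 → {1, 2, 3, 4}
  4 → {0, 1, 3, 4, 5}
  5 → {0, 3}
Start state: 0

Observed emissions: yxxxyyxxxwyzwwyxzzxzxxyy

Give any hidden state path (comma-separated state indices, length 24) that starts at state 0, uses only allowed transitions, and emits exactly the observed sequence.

  pos 0: y in {0,5}, choose 0; start
  pos 1: x in {1,4}, choose 4; 0->4 ok
  pos 2: x in {1,4}, choose 1; 4->1 ok
  pos 3: x in {1,4}, choose 1; 1->1 ok
  pos 4: y in {0,5}, choose 5; 1->5 ok
  pos 5: y in {0,5}, choose 0; 5->0 ok
  pos 6: x in {1,4}, choose 4; 0->4 ok
  pos 7: x in {1,4}, choose 1; 4->1 ok
  pos 8: x in {1,4}, choose 1; 1->1 ok
  pos 9: w in {2}, choose 2; 1->2 ok
  pos 10: y in {0,5}, choose 5; 2->5 ok
  pos 11: z in {3}, choose 3; 5->3 ok
  pos 12: w in {2}, choose 2; 3->2 ok
  pos 13: w in {2}, choose 2; 2->2 ok
  pos 14: y in {0,5}, choose 0; 2->0 ok
  pos 15: x in {1,4}, choose 4; 0->4 ok
  pos 16: z in {3}, choose 3; 4->3 ok
  pos 17: z in {3}, choose 3; 3->3 ok
  pos 18: x in {1,4}, choose 4; 3->4 ok
  pos 19: z in {3}, choose 3; 4->3 ok
  pos 20: x in {1,4}, choose 1; 3->1 ok
  pos 21: x in {1,4}, choose 4; 1->4 ok
  pos 22: y in {0,5}, choose 0; 4->0 ok
  pos 23: y in {0,5}, choose 0; 0->0 ok

0,4,1,1,5,0,4,1,1,2,5,3,2,2,0,4,3,3,4,3,1,4,0,0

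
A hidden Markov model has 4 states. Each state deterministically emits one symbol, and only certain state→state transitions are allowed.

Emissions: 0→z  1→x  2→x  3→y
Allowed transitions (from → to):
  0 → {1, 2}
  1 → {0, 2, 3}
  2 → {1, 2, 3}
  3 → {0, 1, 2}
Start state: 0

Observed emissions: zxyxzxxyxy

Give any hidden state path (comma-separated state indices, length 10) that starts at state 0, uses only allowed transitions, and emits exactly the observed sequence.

0,1,3,1,0,2,1,3,1,3

  pos 0: z in {0}, choose 0; start
  pos 1: x in {1,2}, choose 1; 0->1 ok
  pos 2: y in {3}, choose 3; 1->3 ok
  pos 3: x in {1,2}, choose 1; 3->1 ok
  pos 4: z in {0}, choose 0; 1->0 ok
  pos 5: x in {1,2}, choose 2; 0->2 ok
  pos 6: x in {1,2}, choose 1; 2->1 ok
  pos 7: y in {3}, choose 3; 1->3 ok
  pos 8: x in {1,2}, choose 1; 3->1 ok
  pos 9: y in {3}, choose 3; 1->3 ok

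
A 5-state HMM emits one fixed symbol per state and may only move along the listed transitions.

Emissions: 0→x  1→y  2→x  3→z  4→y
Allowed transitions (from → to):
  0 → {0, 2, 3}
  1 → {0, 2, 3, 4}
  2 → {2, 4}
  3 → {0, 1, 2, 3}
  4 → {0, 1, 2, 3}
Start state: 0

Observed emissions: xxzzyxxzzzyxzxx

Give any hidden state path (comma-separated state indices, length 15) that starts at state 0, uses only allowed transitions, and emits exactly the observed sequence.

  t0 'x' -> {0,2}, take 0 (start)
  t1 'x' -> {0,2}, take 0 (0->0 ok)
  t2 'z' -> {3}, take 3 (0->3 ok)
  t3 'z' -> {3}, take 3 (3->3 ok)
  t4 'y' -> {1,4}, take 1 (3->1 ok)
  t5 'x' -> {0,2}, take 0 (1->0 ok)
  t6 'x' -> {0,2}, take 0 (0->0 ok)
  t7 'z' -> {3}, take 3 (0->3 ok)
  t8 'z' -> {3}, take 3 (3->3 ok)
  t9 'z' -> {3}, take 3 (3->3 ok)
  t10 'y' -> {1,4}, take 1 (3->1 ok)
  t11 'x' -> {0,2}, take 0 (1->0 ok)
  t12 'z' -> {3}, take 3 (0->3 ok)
  t13 'x' -> {0,2}, take 2 (3->2 ok)
  t14 'x' -> {0,2}, take 2 (2->2 ok)

0,0,3,3,1,0,0,3,3,3,1,0,3,2,2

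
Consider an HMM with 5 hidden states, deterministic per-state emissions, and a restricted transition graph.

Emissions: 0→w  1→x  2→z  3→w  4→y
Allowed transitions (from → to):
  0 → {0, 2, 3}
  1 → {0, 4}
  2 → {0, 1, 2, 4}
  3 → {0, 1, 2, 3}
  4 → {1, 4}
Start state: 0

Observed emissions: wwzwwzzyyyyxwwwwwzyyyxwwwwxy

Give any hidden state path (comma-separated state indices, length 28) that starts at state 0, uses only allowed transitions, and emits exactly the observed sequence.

0,3,2,0,3,2,2,4,4,4,4,1,0,0,0,3,3,2,4,4,4,1,0,0,3,3,1,4

  pos 0: w in {0,3}, choose 0; start
  pos 1: w in {0,3}, choose 3; 0->3 ok
  pos 2: z in {2}, choose 2; 3->2 ok
  pos 3: w in {0,3}, choose 0; 2->0 ok
  pos 4: w in {0,3}, choose 3; 0->3 ok
  pos 5: z in {2}, choose 2; 3->2 ok
  pos 6: z in {2}, choose 2; 2->2 ok
  pos 7: y in {4}, choose 4; 2->4 ok
  pos 8: y in {4}, choose 4; 4->4 ok
  pos 9: y in {4}, choose 4; 4->4 ok
  pos 10: y in {4}, choose 4; 4->4 ok
  pos 11: x in {1}, choose 1; 4->1 ok
  pos 12: w in {0,3}, choose 0; 1->0 ok
  pos 13: w in {0,3}, choose 0; 0->0 ok
  pos 14: w in {0,3}, choose 0; 0->0 ok
  pos 15: w in {0,3}, choose 3; 0->3 ok
  pos 16: w in {0,3}, choose 3; 3->3 ok
  pos 17: z in {2}, choose 2; 3->2 ok
  pos 18: y in {4}, choose 4; 2->4 ok
  pos 19: y in {4}, choose 4; 4->4 ok
  pos 20: y in {4}, choose 4; 4->4 ok
  pos 21: x in {1}, choose 1; 4->1 ok
  pos 22: w in {0,3}, choose 0; 1->0 ok
  pos 23: w in {0,3}, choose 0; 0->0 ok
  pos 24: w in {0,3}, choose 3; 0->3 ok
  pos 25: w in {0,3}, choose 3; 3->3 ok
  pos 26: x in {1}, choose 1; 3->1 ok
  pos 27: y in {4}, choose 4; 1->4 ok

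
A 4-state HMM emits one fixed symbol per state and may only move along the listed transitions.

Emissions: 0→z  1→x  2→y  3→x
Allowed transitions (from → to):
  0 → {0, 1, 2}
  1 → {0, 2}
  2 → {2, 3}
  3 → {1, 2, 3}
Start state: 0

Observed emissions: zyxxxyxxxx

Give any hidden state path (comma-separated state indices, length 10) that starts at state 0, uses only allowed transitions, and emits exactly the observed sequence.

0,2,3,3,1,2,3,3,3,1

  t0 'z' -> {0}, take 0 (start)
  t1 'y' -> {2}, take 2 (0->2 ok)
  t2 'x' -> {1,3}, take 3 (2->3 ok)
  t3 'x' -> {1,3}, take 3 (3->3 ok)
  t4 'x' -> {1,3}, take 1 (3->1 ok)
  t5 'y' -> {2}, take 2 (1->2 ok)
  t6 'x' -> {1,3}, take 3 (2->3 ok)
  t7 'x' -> {1,3}, take 3 (3->3 ok)
  t8 'x' -> {1,3}, take 3 (3->3 ok)
  t9 'x' -> {1,3}, take 1 (3->1 ok)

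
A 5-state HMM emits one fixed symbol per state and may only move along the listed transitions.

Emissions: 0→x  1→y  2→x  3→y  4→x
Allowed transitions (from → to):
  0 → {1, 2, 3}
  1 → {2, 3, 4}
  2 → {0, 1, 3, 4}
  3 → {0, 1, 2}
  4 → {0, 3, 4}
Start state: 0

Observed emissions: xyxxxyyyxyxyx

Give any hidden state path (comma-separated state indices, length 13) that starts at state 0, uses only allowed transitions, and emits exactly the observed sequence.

0,1,4,4,0,1,3,1,2,3,2,3,2

  0: obs=x cand={0,2,4} pick 0 [start]
  1: obs=y cand={1,3} pick 1 [0->1 ok]
  2: obs=x cand={0,2,4} pick 4 [1->4 ok]
  3: obs=x cand={0,2,4} pick 4 [4->4 ok]
  4: obs=x cand={0,2,4} pick 0 [4->0 ok]
  5: obs=y cand={1,3} pick 1 [0->1 ok]
  6: obs=y cand={1,3} pick 3 [1->3 ok]
  7: obs=y cand={1,3} pick 1 [3->1 ok]
  8: obs=x cand={0,2,4} pick 2 [1->2 ok]
  9: obs=y cand={1,3} pick 3 [2->3 ok]
  10: obs=x cand={0,2,4} pick 2 [3->2 ok]
  11: obs=y cand={1,3} pick 3 [2->3 ok]
  12: obs=x cand={0,2,4} pick 2 [3->2 ok]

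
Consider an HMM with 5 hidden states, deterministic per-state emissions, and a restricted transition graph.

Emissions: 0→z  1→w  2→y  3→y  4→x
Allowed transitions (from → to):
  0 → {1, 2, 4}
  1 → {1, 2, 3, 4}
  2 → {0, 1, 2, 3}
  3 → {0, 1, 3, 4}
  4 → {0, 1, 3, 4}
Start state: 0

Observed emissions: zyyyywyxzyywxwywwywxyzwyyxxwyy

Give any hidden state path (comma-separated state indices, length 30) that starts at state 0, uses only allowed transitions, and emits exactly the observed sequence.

0,2,2,2,2,1,3,4,0,2,2,1,4,1,3,1,1,3,1,4,3,0,1,2,3,4,4,1,2,3

  [0] z  {0}  => 0  start
  [1] y  {2,3}  => 2  0->2 ok
  [2] y  {2,3}  => 2  2->2 ok
  [3] y  {2,3}  => 2  2->2 ok
  [4] y  {2,3}  => 2  2->2 ok
  [5] w  {1}  => 1  2->1 ok
  [6] y  {2,3}  => 3  1->3 ok
  [7] x  {4}  => 4  3->4 ok
  [8] z  {0}  => 0  4->0 ok
  [9] y  {2,3}  => 2  0->2 ok
  [10] y  {2,3}  => 2  2->2 ok
  [11] w  {1}  => 1  2->1 ok
  [12] x  {4}  => 4  1->4 ok
  [13] w  {1}  => 1  4->1 ok
  [14] y  {2,3}  => 3  1->3 ok
  [15] w  {1}  => 1  3->1 ok
  [16] w  {1}  => 1  1->1 ok
  [17] y  {2,3}  => 3  1->3 ok
  [18] w  {1}  => 1  3->1 ok
  [19] x  {4}  => 4  1->4 ok
  [20] y  {2,3}  => 3  4->3 ok
  [21] z  {0}  => 0  3->0 ok
  [22] w  {1}  => 1  0->1 ok
  [23] y  {2,3}  => 2  1->2 ok
  [24] y  {2,3}  => 3  2->3 ok
  [25] x  {4}  => 4  3->4 ok
  [26] x  {4}  => 4  4->4 ok
  [27] w  {1}  => 1  4->1 ok
  [28] y  {2,3}  => 2  1->2 ok
  [29] y  {2,3}  => 3  2->3 ok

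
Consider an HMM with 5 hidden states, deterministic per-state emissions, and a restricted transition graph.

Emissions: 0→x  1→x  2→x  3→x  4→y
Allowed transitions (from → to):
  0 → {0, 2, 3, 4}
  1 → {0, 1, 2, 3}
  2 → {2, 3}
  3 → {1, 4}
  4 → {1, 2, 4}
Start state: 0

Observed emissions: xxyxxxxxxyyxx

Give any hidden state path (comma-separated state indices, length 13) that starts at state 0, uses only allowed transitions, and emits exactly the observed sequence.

0,3,4,1,2,3,1,1,0,4,4,1,0

  [0] x  {0,1,2,3}  => 0  start
  [1] x  {0,1,2,3}  => 3  0->3 ok
  [2] y  {4}  => 4  3->4 ok
  [3] x  {0,1,2,3}  => 1  4->1 ok
  [4] x  {0,1,2,3}  => 2  1->2 ok
  [5] x  {0,1,2,3}  => 3  2->3 ok
  [6] x  {0,1,2,3}  => 1  3->1 ok
  [7] x  {0,1,2,3}  => 1  1->1 ok
  [8] x  {0,1,2,3}  => 0  1->0 ok
  [9] y  {4}  => 4  0->4 ok
  [10] y  {4}  => 4  4->4 ok
  [11] x  {0,1,2,3}  => 1  4->1 ok
  [12] x  {0,1,2,3}  => 0  1->0 ok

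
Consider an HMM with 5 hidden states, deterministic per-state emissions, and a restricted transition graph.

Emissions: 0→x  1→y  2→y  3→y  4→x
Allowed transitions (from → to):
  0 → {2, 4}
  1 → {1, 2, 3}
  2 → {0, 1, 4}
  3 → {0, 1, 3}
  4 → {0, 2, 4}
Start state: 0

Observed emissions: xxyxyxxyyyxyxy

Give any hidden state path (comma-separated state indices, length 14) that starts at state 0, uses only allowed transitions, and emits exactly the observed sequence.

0,4,2,4,2,0,4,2,1,3,0,2,4,2

  0: obs=x cand={0,4} pick 0 [start]
  1: obs=x cand={0,4} pick 4 [0->4 ok]
  2: obs=y cand={1,2,3} pick 2 [4->2 ok]
  3: obs=x cand={0,4} pick 4 [2->4 ok]
  4: obs=y cand={1,2,3} pick 2 [4->2 ok]
  5: obs=x cand={0,4} pick 0 [2->0 ok]
  6: obs=x cand={0,4} pick 4 [0->4 ok]
  7: obs=y cand={1,2,3} pick 2 [4->2 ok]
  8: obs=y cand={1,2,3} pick 1 [2->1 ok]
  9: obs=y cand={1,2,3} pick 3 [1->3 ok]
  10: obs=x cand={0,4} pick 0 [3->0 ok]
  11: obs=y cand={1,2,3} pick 2 [0->2 ok]
  12: obs=x cand={0,4} pick 4 [2->4 ok]
  13: obs=y cand={1,2,3} pick 2 [4->2 ok]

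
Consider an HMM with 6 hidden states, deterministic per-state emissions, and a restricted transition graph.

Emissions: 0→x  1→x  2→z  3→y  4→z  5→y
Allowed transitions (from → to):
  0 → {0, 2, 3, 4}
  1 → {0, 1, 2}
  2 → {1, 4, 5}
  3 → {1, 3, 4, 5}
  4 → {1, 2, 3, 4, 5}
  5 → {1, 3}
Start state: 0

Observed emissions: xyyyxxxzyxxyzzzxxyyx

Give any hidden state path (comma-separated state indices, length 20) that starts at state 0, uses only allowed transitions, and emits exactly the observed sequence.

  [0] x  {0,1}  => 0  start
  [1] y  {3,5}  => 3  0->3 ok
  [2] y  {3,5}  => 3  3->3 ok
  [3] y  {3,5}  => 5  3->5 ok
  [4] x  {0,1}  => 1  5->1 ok
  [5] x  {0,1}  => 0  1->0 ok
  [6] x  {0,1}  => 0  0->0 ok
  [7] z  {2,4}  => 2  0->2 ok
  [8] y  {3,5}  => 5  2->5 ok
  [9] x  {0,1}  => 1  5->1 ok
  [10] x  {0,1}  => 0  1->0 ok
  [11] y  {3,5}  => 3  0->3 ok
  [12] z  {2,4}  => 4  3->4 ok
  [13] z  {2,4}  => 2  4->2 ok
  [14] z  {2,4}  => 4  2->4 ok
  [15] x  {0,1}  => 1  4->1 ok
  [16] x  {0,1}  => 0  1->0 ok
  [17] y  {3,5}  => 3  0->3 ok
  [18] y  {3,5}  => 3  3->3 ok
  [19] x  {0,1}  => 1  3->1 ok

0,3,3,5,1,0,0,2,5,1,0,3,4,2,4,1,0,3,3,1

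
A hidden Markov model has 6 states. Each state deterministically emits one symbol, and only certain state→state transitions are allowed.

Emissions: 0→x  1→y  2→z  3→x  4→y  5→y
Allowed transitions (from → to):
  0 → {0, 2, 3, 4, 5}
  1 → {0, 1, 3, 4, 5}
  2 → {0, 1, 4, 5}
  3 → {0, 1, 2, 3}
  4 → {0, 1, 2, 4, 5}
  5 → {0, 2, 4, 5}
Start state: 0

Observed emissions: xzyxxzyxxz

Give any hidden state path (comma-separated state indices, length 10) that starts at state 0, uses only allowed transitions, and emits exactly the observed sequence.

  0: obs=x cand={0,3} pick 0 [start]
  1: obs=z cand={2} pick 2 [0->2 ok]
  2: obs=y cand={1,4,5} pick 1 [2->1 ok]
  3: obs=x cand={0,3} pick 3 [1->3 ok]
  4: obs=x cand={0,3} pick 3 [3->3 ok]
  5: obs=z cand={2} pick 2 [3->2 ok]
  6: obs=y cand={1,4,5} pick 4 [2->4 ok]
  7: obs=x cand={0,3} pick 0 [4->0 ok]
  8: obs=x cand={0,3} pick 3 [0->3 ok]
  9: obs=z cand={2} pick 2 [3->2 ok]

0,2,1,3,3,2,4,0,3,2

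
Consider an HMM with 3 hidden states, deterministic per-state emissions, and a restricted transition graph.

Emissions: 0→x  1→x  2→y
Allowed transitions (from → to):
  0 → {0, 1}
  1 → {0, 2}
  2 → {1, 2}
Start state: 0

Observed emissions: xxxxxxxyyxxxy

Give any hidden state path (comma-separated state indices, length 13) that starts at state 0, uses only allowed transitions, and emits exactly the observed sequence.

  pos 0: x in {0,1}, choose 0; start
  pos 1: x in {0,1}, choose 0; 0->0 ok
  pos 2: x in {0,1}, choose 0; 0->0 ok
  pos 3: x in {0,1}, choose 0; 0->0 ok
  pos 4: x in {0,1}, choose 1; 0->1 ok
  pos 5: x in {0,1}, choose 0; 1->0 ok
  pos 6: x in {0,1}, choose 1; 0->1 ok
  pos 7: y in {2}, choose 2; 1->2 ok
  pos 8: y in {2}, choose 2; 2->2 ok
  pos 9: x in {0,1}, choose 1; 2->1 ok
  pos 10: x in {0,1}, choose 0; 1->0 ok
  pos 11: x in {0,1}, choose 1; 0->1 ok
  pos 12: y in {2}, choose 2; 1->2 ok

0,0,0,0,1,0,1,2,2,1,0,1,2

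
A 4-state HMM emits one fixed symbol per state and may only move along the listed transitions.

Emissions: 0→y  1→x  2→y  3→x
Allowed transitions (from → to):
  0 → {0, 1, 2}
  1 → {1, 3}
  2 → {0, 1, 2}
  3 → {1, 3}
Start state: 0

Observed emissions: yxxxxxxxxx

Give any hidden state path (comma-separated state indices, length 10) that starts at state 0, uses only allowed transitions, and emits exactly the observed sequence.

0,1,3,1,3,3,1,1,1,3

  t0 'y' -> {0,2}, take 0 (start)
  t1 'x' -> {1,3}, take 1 (0->1 ok)
  t2 'x' -> {1,3}, take 3 (1->3 ok)
  t3 'x' -> {1,3}, take 1 (3->1 ok)
  t4 'x' -> {1,3}, take 3 (1->3 ok)
  t5 'x' -> {1,3}, take 3 (3->3 ok)
  t6 'x' -> {1,3}, take 1 (3->1 ok)
  t7 'x' -> {1,3}, take 1 (1->1 ok)
  t8 'x' -> {1,3}, take 1 (1->1 ok)
  t9 'x' -> {1,3}, take 3 (1->3 ok)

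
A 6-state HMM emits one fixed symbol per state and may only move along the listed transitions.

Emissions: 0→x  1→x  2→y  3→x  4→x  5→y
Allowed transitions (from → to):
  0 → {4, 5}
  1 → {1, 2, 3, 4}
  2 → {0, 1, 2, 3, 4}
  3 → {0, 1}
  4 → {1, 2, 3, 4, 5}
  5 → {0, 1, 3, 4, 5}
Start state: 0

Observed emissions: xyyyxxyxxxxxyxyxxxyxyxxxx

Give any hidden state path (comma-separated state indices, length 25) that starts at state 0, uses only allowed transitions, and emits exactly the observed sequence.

  [0] x  {0,1,3,4}  => 0  start
  [1] y  {2,5}  => 5  0->5 ok
  [2] y  {2,5}  => 5  5->5 ok
  [3] y  {2,5}  => 5  5->5 ok
  [4] x  {0,1,3,4}  => 1  5->1 ok
  [5] x  {0,1,3,4}  => 1  1->1 ok
  [6] y  {2,5}  => 2  1->2 ok
  [7] x  {0,1,3,4}  => 0  2->0 ok
  [8] x  {0,1,3,4}  => 4  0->4 ok
  [9] x  {0,1,3,4}  => 4  4->4 ok
  [10] x  {0,1,3,4}  => 1  4->1 ok
  [11] x  {0,1,3,4}  => 4  1->4 ok
  [12] y  {2,5}  => 5  4->5 ok
  [13] x  {0,1,3,4}  => 0  5->0 ok
  [14] y  {2,5}  => 5  0->5 ok
  [15] x  {0,1,3,4}  => 3  5->3 ok
  [16] x  {0,1,3,4}  => 0  3->0 ok
  [17] x  {0,1,3,4}  => 4  0->4 ok
  [18] y  {2,5}  => 2  4->2 ok
  [19] x  {0,1,3,4}  => 4  2->4 ok
  [20] y  {2,5}  => 5  4->5 ok
  [21] x  {0,1,3,4}  => 3  5->3 ok
  [22] x  {0,1,3,4}  => 0  3->0 ok
  [23] x  {0,1,3,4}  => 4  0->4 ok
  [24] x  {0,1,3,4}  => 4  4->4 ok

0,5,5,5,1,1,2,0,4,4,1,4,5,0,5,3,0,4,2,4,5,3,0,4,4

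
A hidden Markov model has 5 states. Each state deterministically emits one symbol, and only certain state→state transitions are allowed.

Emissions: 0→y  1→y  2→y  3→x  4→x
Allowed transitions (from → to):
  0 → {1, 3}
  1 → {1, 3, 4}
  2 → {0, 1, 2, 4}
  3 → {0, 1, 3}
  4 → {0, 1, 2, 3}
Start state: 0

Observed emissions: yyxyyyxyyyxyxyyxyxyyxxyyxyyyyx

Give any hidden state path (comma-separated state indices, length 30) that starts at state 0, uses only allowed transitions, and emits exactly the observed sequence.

  [0] y  {0,1,2}  => 0  start
  [1] y  {0,1,2}  => 1  0->1 ok
  [2] x  {3,4}  => 4  1->4 ok
  [3] y  {0,1,2}  => 1  4->1 ok
  [4] y  {0,1,2}  => 1  1->1 ok
  [5] y  {0,1,2}  => 1  1->1 ok
  [6] x  {3,4}  => 4  1->4 ok
  [7] y  {0,1,2}  => 0  4->0 ok
  [8] y  {0,1,2}  => 1  0->1 ok
  [9] y  {0,1,2}  => 1  1->1 ok
  [10] x  {3,4}  => 4  1->4 ok
  [11] y  {0,1,2}  => 1  4->1 ok
  [12] x  {3,4}  => 4  1->4 ok
  [13] y  {0,1,2}  => 1  4->1 ok
  [14] y  {0,1,2}  => 1  1->1 ok
  [15] x  {3,4}  => 4  1->4 ok
  [16] y  {0,1,2}  => 2  4->2 ok
  [17] x  {3,4}  => 4  2->4 ok
  [18] y  {0,1,2}  => 2  4->2 ok
  [19] y  {0,1,2}  => 0  2->0 ok
  [20] x  {3,4}  => 3  0->3 ok
  [21] x  {3,4}  => 3  3->3 ok
  [22] y  {0,1,2}  => 0  3->0 ok
  [23] y  {0,1,2}  => 1  0->1 ok
  [24] x  {3,4}  => 4  1->4 ok
  [25] y  {0,1,2}  => 0  4->0 ok
  [26] y  {0,1,2}  => 1  0->1 ok
  [27] y  {0,1,2}  => 1  1->1 ok
  [28] y  {0,1,2}  => 1  1->1 ok
  [29] x  {3,4}  => 3  1->3 ok

0,1,4,1,1,1,4,0,1,1,4,1,4,1,1,4,2,4,2,0,3,3,0,1,4,0,1,1,1,3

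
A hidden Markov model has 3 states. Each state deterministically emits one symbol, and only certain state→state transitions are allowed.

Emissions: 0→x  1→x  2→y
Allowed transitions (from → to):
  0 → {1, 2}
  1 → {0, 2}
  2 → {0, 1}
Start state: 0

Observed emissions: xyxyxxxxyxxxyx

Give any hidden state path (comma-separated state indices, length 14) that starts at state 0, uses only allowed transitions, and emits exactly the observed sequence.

0,2,0,2,0,1,0,1,2,0,1,0,2,0

  pos 0: x in {0,1}, choose 0; start
  pos 1: y in {2}, choose 2; 0->2 ok
  pos 2: x in {0,1}, choose 0; 2->0 ok
  pos 3: y in {2}, choose 2; 0->2 ok
  pos 4: x in {0,1}, choose 0; 2->0 ok
  pos 5: x in {0,1}, choose 1; 0->1 ok
  pos 6: x in {0,1}, choose 0; 1->0 ok
  pos 7: x in {0,1}, choose 1; 0->1 ok
  pos 8: y in {2}, choose 2; 1->2 ok
  pos 9: x in {0,1}, choose 0; 2->0 ok
  pos 10: x in {0,1}, choose 1; 0->1 ok
  pos 11: x in {0,1}, choose 0; 1->0 ok
  pos 12: y in {2}, choose 2; 0->2 ok
  pos 13: x in {0,1}, choose 0; 2->0 ok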